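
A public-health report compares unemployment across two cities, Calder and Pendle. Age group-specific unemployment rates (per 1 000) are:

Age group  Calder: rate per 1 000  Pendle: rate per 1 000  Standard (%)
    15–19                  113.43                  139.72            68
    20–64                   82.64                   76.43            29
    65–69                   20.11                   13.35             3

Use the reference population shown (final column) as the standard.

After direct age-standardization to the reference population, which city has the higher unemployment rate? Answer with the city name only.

Standard weights: 0.68, 0.29, 0.03.
Calder: 0.6800×113.43 + 0.2900×82.64 + 0.0300×20.11 = 101.7013 per 1 000.
Pendle: 0.6800×139.72 + 0.2900×76.43 + 0.0300×13.35 = 117.5748 per 1 000.

Pendle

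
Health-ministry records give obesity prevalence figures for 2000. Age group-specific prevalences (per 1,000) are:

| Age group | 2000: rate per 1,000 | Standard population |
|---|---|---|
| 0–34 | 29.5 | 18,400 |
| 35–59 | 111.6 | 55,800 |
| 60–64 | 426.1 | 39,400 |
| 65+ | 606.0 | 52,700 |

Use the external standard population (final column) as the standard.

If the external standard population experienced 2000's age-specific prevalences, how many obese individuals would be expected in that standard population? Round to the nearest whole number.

Expected obese individuals = Σ (standard pop × age-specific rate ÷ 1,000)
= 18,400×29.5/1,000 + 55,800×111.6/1,000 + 39,400×426.1/1,000 + 52,700×606.0/1,000
= 542.80 + 6227.28 + 16788.34 + 31936.20 = 55494.62.

55495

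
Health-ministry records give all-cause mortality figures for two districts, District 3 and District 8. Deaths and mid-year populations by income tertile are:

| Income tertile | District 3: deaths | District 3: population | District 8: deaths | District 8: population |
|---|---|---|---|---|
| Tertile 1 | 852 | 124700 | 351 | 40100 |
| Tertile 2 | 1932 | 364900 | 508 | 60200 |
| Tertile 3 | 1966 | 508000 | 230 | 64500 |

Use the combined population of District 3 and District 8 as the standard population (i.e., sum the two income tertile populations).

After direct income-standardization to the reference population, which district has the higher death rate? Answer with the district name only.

Income-specific rates per 1000 for District 3: 6.832, 5.295, 3.870.
For District 8: 8.753, 8.439, 3.566.
Combined standard total = 1162400; weights = 0.1418, 0.3657, 0.4925.
District 3: 0.1418×6.832 + 0.3657×5.295 + 0.4925×3.870 = 4.8110 per 1000.
District 8: 0.1418×8.753 + 0.3657×8.439 + 0.4925×3.566 = 6.0833 per 1000.

District 8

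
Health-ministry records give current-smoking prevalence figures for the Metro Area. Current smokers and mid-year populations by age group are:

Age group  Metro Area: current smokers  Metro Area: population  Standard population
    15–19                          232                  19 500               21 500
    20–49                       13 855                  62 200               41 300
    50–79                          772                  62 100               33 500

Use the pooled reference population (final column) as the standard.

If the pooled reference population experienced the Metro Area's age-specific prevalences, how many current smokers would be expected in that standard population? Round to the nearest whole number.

9872

Age-specific rates per 1 000 for the Metro Area: 11.897, 222.749, 12.432.
Expected current smokers = Σ (standard pop × age-specific rate ÷ 1 000)
= 21 500×11.897/1 000 + 41 300×222.749/1 000 + 33 500×12.432/1 000
= 255.79 + 9199.54 + 416.46 = 9871.79.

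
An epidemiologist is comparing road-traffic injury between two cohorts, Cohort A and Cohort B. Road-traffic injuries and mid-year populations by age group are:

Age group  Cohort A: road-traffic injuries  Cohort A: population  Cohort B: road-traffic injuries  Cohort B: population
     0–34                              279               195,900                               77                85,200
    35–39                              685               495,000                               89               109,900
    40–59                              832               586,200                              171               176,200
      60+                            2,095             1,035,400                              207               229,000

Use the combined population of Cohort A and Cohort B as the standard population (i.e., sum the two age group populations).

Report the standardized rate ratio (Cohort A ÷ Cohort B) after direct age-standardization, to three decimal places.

Age-specific rates per 100,000 for Cohort A: 142.42, 138.38, 141.93, 202.34.
For Cohort B: 90.38, 80.98, 97.05, 90.39.
Combined standard total = 2,912,800; weights = 0.0965, 0.2077, 0.2617, 0.4341.
Cohort A: 0.0965×142.42 + 0.2077×138.38 + 0.2617×141.93 + 0.4341×202.34 = 167.4629 per 100,000.
Cohort B: 0.0965×90.38 + 0.2077×80.98 + 0.2617×97.05 + 0.4341×90.39 = 90.1792 per 100,000.
Ratio = 167.4629 ÷ 90.1792 = 1.85700.

1.857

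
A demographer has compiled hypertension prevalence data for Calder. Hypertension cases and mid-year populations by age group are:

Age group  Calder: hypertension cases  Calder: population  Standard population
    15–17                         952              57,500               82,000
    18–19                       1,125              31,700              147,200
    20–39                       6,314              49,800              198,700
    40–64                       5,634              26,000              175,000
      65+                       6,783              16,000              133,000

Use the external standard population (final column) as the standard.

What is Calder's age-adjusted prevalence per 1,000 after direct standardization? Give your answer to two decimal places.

171.33

Age-specific rates per 1,000 for Calder: 16.557, 35.489, 126.787, 216.692, 423.938.
Standard total = 735,900; weights = 0.1114, 0.2000, 0.2700, 0.2378, 0.1807.
Standardized rate: 0.1114×16.557 + 0.2000×35.489 + 0.2700×126.787 + 0.2378×216.692 + 0.1807×423.938 = 171.3263 per 1,000.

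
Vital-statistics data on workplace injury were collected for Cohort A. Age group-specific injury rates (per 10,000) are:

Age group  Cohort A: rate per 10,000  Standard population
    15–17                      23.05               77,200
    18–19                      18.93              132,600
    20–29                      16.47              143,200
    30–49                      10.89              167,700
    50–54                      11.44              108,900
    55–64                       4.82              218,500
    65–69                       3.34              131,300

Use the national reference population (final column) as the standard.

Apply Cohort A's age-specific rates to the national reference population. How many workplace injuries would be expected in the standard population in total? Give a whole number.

1121

Expected workplace injuries = Σ (standard pop × age-specific rate ÷ 10,000)
= 77,200×23.05/10,000 + 132,600×18.93/10,000 + 143,200×16.47/10,000 + 167,700×10.89/10,000 + 108,900×11.44/10,000 + 218,500×4.82/10,000 + 131,300×3.34/10,000
= 177.95 + 251.01 + 235.85 + 182.63 + 124.58 + 105.32 + 43.85 = 1121.19.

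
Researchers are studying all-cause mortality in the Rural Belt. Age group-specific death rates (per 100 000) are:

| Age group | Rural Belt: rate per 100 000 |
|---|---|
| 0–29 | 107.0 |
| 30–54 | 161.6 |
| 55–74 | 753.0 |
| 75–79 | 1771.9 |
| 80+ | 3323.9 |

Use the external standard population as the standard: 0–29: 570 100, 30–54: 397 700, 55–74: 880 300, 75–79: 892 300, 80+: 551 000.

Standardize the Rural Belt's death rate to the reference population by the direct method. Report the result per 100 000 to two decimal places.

1276.26

Standard total = 3 291 400; weights = 0.1732, 0.1208, 0.2675, 0.2711, 0.1674.
Standardized rate: 0.1732×107.0 + 0.1208×161.6 + 0.2675×753.0 + 0.2711×1771.9 + 0.1674×3323.9 = 1276.2564 per 100 000.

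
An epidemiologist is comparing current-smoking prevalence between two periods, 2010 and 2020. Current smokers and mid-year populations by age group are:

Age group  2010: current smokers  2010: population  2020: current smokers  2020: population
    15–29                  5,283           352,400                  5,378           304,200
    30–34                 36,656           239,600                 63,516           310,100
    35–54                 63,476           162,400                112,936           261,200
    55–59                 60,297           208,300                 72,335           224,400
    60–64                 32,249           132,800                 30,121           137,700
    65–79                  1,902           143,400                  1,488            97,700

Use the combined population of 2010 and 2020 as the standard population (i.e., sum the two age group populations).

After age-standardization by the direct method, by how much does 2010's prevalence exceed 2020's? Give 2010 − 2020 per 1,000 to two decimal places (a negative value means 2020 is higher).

-21.76

Age-specific rates per 1,000 for 2010: 14.991, 152.988, 390.862, 289.472, 242.839, 13.264.
For 2020: 17.679, 204.824, 432.374, 322.348, 218.744, 15.230.
Combined standard total = 2,574,200; weights = 0.2551, 0.2135, 0.1646, 0.1681, 0.1051, 0.0937.
2010: 0.2551×14.991 + 0.2135×152.988 + 0.1646×390.862 + 0.1681×289.472 + 0.1051×242.839 + 0.0937×13.264 = 176.2297 per 1,000.
2020: 0.2551×17.679 + 0.2135×204.824 + 0.1646×432.374 + 0.1681×322.348 + 0.1051×218.744 + 0.0937×15.230 = 197.9939 per 1,000.
Difference = 176.2297 − 197.9939 = -21.7642.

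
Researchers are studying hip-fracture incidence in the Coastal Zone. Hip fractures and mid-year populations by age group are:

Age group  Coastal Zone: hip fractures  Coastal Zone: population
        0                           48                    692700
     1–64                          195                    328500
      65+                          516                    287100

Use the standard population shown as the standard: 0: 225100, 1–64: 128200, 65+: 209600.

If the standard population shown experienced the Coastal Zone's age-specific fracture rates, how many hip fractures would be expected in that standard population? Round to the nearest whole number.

Age-specific rates per 100000 for the Coastal Zone: 6.93, 59.36, 179.73.
Expected hip fractures = Σ (standard pop × age-specific rate ÷ 100000)
= 225100×6.93/100000 + 128200×59.36/100000 + 209600×179.73/100000
= 15.60 + 76.10 + 376.71 = 468.41.

468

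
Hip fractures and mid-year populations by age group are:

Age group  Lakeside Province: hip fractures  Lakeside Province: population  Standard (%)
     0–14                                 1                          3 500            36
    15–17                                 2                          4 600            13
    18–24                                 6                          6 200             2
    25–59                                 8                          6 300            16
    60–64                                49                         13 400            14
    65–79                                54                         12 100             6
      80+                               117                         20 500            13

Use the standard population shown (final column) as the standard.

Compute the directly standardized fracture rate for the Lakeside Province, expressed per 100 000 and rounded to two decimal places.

Age-specific rates per 100 000 for the Lakeside Province: 28.57, 43.48, 96.77, 126.98, 365.67, 446.28, 570.73.
Standard weights: 0.36, 0.13, 0.02, 0.16, 0.14, 0.06, 0.13.
Standardized rate: 0.3600×28.57 + 0.1300×43.48 + 0.0200×96.77 + 0.1600×126.98 + 0.1400×365.67 + 0.0600×446.28 + 0.1300×570.73 = 190.3568 per 100 000.

190.36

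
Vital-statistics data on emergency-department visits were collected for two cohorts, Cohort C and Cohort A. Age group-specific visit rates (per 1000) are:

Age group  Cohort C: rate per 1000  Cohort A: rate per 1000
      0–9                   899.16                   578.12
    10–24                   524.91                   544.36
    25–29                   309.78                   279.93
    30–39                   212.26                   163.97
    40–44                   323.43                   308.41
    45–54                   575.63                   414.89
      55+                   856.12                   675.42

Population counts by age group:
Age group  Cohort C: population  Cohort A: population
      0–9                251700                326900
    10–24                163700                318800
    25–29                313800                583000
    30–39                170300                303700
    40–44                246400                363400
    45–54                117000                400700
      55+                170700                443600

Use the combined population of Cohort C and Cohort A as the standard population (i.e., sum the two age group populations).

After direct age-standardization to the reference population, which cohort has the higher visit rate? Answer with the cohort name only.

Cohort C

Combined standard total = 4173700; weights = 0.1386, 0.1156, 0.2149, 0.1136, 0.1461, 0.1240, 0.1472.
Cohort C: 0.1386×899.16 + 0.1156×524.91 + 0.2149×309.78 + 0.1136×212.26 + 0.1461×323.43 + 0.1240×575.63 + 0.1472×856.12 = 520.6629 per 1000.
Cohort A: 0.1386×578.12 + 0.1156×544.36 + 0.2149×279.93 + 0.1136×163.97 + 0.1461×308.41 + 0.1240×414.89 + 0.1472×675.42 = 417.7790 per 1000.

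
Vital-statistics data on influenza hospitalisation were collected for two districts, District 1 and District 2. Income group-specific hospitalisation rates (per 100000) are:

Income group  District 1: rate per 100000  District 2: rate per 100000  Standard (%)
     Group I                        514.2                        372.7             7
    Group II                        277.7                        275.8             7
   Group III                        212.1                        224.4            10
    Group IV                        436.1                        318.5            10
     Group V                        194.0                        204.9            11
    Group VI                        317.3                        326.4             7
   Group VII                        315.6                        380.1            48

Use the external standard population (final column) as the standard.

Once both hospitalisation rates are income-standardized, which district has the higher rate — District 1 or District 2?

District 2

Standard weights: 0.07, 0.07, 0.10, 0.10, 0.11, 0.07, 0.48.
District 1: 0.0700×514.2 + 0.0700×277.7 + 0.1000×212.1 + 0.1000×436.1 + 0.1100×194.0 + 0.0700×317.3 + 0.4800×315.6 = 315.2920 per 100000.
District 2: 0.0700×372.7 + 0.0700×275.8 + 0.1000×224.4 + 0.1000×318.5 + 0.1100×204.9 + 0.0700×326.4 + 0.4800×380.1 = 327.5200 per 100000.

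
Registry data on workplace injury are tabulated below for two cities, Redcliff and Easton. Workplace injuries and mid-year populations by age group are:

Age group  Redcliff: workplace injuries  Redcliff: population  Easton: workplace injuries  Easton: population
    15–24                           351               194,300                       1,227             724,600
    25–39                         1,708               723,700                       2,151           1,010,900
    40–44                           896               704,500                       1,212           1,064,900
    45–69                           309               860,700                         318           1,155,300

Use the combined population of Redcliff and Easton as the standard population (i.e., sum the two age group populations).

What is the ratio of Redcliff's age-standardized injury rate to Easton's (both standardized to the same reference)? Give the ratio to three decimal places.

1.117

Age-specific rates per 10,000 for Redcliff: 18.06, 23.60, 12.72, 3.59.
For Easton: 16.93, 21.28, 11.38, 2.75.
Combined standard total = 6,438,900; weights = 0.1427, 0.2694, 0.2748, 0.3131.
Redcliff: 0.1427×18.06 + 0.2694×23.60 + 0.2748×12.72 + 0.3131×3.59 = 13.5550 per 10,000.
Easton: 0.1427×16.93 + 0.2694×21.28 + 0.2748×11.38 + 0.3131×2.75 = 12.1382 per 10,000.
Ratio = 13.5550 ÷ 12.1382 = 1.11673.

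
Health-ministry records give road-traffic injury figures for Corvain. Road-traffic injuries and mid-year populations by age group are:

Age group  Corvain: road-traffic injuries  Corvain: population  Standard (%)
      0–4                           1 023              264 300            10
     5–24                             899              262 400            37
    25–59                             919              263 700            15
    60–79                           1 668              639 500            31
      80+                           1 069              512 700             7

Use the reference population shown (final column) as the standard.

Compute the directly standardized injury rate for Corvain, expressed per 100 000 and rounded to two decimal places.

313.20

Age-specific rates per 100 000 for Corvain: 387.06, 342.61, 348.50, 260.83, 208.50.
Standard weights: 0.10, 0.37, 0.15, 0.31, 0.07.
Standardized rate: 0.1000×387.06 + 0.3700×342.61 + 0.1500×348.50 + 0.3100×260.83 + 0.0700×208.50 = 313.1980 per 100 000.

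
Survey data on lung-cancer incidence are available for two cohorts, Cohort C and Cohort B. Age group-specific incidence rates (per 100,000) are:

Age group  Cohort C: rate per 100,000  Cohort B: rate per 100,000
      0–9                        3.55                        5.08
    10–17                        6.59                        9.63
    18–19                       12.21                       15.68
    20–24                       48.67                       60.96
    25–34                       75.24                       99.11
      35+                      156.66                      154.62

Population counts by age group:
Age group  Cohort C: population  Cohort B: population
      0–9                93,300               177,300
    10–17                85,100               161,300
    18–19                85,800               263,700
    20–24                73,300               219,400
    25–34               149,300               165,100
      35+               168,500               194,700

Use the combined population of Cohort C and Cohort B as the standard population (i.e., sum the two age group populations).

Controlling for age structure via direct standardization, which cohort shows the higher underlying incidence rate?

Cohort B

Combined standard total = 1,836,800; weights = 0.1473, 0.1341, 0.1903, 0.1594, 0.1712, 0.1977.
Cohort C: 0.1473×3.55 + 0.1341×6.59 + 0.1903×12.21 + 0.1594×48.67 + 0.1712×75.24 + 0.1977×156.66 = 55.3418 per 100,000.
Cohort B: 0.1473×5.08 + 0.1341×9.63 + 0.1903×15.68 + 0.1594×60.96 + 0.1712×99.11 + 0.1977×154.62 = 62.2761 per 100,000.
The crude rates (65.83 vs 56.23) would put Cohort C higher, but that reflects its age composition; once standardized to a common age structure, Cohort B has the higher underlying rate.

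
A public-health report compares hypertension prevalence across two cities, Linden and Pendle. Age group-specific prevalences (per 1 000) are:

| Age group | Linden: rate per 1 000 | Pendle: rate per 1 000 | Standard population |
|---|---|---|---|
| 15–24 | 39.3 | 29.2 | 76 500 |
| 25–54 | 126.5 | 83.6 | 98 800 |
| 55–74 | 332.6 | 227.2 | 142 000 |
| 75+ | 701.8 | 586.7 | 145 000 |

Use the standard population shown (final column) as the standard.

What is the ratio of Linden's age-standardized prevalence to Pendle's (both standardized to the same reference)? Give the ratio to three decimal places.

1.287

Standard total = 462 300; weights = 0.1655, 0.2137, 0.3072, 0.3136.
Linden: 0.1655×39.3 + 0.2137×126.5 + 0.3072×332.6 + 0.3136×701.8 = 355.8184 per 1 000.
Pendle: 0.1655×29.2 + 0.2137×83.6 + 0.3072×227.2 + 0.3136×586.7 = 276.5031 per 1 000.
Ratio = 355.8184 ÷ 276.5031 = 1.28685.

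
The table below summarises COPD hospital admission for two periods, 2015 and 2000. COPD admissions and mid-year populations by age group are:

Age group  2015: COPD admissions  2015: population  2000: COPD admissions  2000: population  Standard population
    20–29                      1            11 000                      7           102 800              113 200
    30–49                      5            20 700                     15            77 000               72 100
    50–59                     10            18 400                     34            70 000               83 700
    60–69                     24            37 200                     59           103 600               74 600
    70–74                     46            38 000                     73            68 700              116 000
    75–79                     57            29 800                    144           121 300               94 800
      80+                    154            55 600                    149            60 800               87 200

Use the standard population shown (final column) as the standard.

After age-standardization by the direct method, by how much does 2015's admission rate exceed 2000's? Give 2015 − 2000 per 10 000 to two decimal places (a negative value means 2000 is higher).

Age-specific rates per 10 000 for 2015: 0.91, 2.42, 5.43, 6.45, 12.11, 19.13, 27.70.
For 2000: 0.68, 1.95, 4.86, 5.69, 10.63, 11.87, 24.51.
Standard total = 641 600; weights = 0.1764, 0.1124, 0.1305, 0.1163, 0.1808, 0.1478, 0.1359.
2015: 0.1764×0.91 + 0.1124×2.42 + 0.1305×5.43 + 0.1163×6.45 + 0.1808×12.11 + 0.1478×19.13 + 0.1359×27.70 = 10.6702 per 10 000.
2000: 0.1764×0.68 + 0.1124×1.95 + 0.1305×4.86 + 0.1163×5.69 + 0.1808×10.63 + 0.1478×11.87 + 0.1359×24.51 = 8.6408 per 10 000.
Difference = 10.6702 − 8.6408 = 2.0294.

2.03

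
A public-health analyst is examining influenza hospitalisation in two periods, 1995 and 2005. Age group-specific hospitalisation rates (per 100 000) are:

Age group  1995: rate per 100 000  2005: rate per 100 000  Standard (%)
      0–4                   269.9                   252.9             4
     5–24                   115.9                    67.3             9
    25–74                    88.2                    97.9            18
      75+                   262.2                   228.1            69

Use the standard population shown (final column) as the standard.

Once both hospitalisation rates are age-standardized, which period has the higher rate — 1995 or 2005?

Standard weights: 0.04, 0.09, 0.18, 0.69.
1995: 0.0400×269.9 + 0.0900×115.9 + 0.1800×88.2 + 0.6900×262.2 = 218.0210 per 100 000.
2005: 0.0400×252.9 + 0.0900×67.3 + 0.1800×97.9 + 0.6900×228.1 = 191.1840 per 100 000.

1995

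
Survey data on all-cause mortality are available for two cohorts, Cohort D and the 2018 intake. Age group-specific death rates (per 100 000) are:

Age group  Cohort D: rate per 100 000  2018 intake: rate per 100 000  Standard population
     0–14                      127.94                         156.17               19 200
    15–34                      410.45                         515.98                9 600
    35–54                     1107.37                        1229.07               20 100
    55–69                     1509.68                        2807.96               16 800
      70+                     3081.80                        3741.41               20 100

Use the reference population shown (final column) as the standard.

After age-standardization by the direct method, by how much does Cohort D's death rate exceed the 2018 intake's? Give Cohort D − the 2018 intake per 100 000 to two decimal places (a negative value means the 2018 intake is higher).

-455.37

Standard total = 85 800; weights = 0.2238, 0.1119, 0.2343, 0.1958, 0.2343.
Cohort D: 0.2238×127.94 + 0.1119×410.45 + 0.2343×1107.37 + 0.1958×1509.68 + 0.2343×3081.80 = 1351.5351 per 100 000.
The 2018 intake: 0.2238×156.17 + 0.1119×515.98 + 0.2343×1229.07 + 0.1958×2807.96 + 0.2343×3741.41 = 1806.9027 per 100 000.
Difference = 1351.5351 − 1806.9027 = -455.3676.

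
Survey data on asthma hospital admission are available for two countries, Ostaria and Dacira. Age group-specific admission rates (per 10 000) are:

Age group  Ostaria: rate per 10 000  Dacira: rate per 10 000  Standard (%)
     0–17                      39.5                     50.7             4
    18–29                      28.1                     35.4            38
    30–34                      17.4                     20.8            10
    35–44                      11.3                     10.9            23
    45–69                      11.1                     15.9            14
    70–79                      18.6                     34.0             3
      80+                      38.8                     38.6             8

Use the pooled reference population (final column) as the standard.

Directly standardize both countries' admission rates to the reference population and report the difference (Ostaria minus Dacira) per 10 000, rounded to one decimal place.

Standard weights: 0.04, 0.38, 0.10, 0.23, 0.14, 0.03, 0.08.
Ostaria: 0.0400×39.5 + 0.3800×28.1 + 0.1000×17.4 + 0.2300×11.3 + 0.1400×11.1 + 0.0300×18.6 + 0.0800×38.8 = 21.8130 per 10 000.
Dacira: 0.0400×50.7 + 0.3800×35.4 + 0.1000×20.8 + 0.2300×10.9 + 0.1400×15.9 + 0.0300×34.0 + 0.0800×38.6 = 26.4010 per 10 000.
Difference = 21.8130 − 26.4010 = -4.5880.

-4.6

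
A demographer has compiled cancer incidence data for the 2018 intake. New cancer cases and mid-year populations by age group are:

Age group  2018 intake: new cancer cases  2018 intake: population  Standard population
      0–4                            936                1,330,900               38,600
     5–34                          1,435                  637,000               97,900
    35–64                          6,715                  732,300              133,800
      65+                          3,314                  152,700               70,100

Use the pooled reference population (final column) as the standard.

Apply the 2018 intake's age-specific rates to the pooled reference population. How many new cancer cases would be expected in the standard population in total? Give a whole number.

2996

Age-specific rates per 100,000 for the 2018 intake: 70.33, 225.27, 916.97, 2170.27.
Expected new cancer cases = Σ (standard pop × age-specific rate ÷ 100,000)
= 38,600×70.33/100,000 + 97,900×225.27/100,000 + 133,800×916.97/100,000 + 70,100×2170.27/100,000
= 27.15 + 220.54 + 1226.91 + 1521.36 = 2995.96.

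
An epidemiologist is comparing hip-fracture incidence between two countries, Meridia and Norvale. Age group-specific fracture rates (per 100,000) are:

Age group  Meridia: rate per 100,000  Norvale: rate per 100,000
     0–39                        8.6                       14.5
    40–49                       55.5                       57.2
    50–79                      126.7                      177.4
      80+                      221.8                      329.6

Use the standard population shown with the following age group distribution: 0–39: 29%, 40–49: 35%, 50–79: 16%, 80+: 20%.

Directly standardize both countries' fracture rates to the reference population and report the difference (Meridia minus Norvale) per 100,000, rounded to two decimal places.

Standard weights: 0.29, 0.35, 0.16, 0.20.
Meridia: 0.2900×8.6 + 0.3500×55.5 + 0.1600×126.7 + 0.2000×221.8 = 86.5510 per 100,000.
Norvale: 0.2900×14.5 + 0.3500×57.2 + 0.1600×177.4 + 0.2000×329.6 = 118.5290 per 100,000.
Difference = 86.5510 − 118.5290 = -31.9780.

-31.98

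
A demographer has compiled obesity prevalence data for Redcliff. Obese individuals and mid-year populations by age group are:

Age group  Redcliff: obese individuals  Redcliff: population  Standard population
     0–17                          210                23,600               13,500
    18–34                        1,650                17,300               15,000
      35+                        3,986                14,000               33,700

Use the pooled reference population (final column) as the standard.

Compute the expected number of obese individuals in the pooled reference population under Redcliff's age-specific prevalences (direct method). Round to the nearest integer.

Age-specific rates per 1,000 for Redcliff: 8.898, 95.376, 284.714.
Expected obese individuals = Σ (standard pop × age-specific rate ÷ 1,000)
= 13,500×8.898/1,000 + 15,000×95.376/1,000 + 33,700×284.714/1,000
= 120.13 + 1430.64 + 9594.87 = 11145.63.

11146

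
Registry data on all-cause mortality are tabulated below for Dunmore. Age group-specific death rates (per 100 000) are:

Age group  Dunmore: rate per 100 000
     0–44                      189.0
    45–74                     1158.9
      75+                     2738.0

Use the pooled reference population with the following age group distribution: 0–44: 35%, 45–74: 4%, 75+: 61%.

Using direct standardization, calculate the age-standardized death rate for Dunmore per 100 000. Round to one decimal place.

1782.7

Standard weights: 0.35, 0.04, 0.61.
Standardized rate: 0.3500×189.0 + 0.0400×1158.9 + 0.6100×2738.0 = 1782.6860 per 100 000.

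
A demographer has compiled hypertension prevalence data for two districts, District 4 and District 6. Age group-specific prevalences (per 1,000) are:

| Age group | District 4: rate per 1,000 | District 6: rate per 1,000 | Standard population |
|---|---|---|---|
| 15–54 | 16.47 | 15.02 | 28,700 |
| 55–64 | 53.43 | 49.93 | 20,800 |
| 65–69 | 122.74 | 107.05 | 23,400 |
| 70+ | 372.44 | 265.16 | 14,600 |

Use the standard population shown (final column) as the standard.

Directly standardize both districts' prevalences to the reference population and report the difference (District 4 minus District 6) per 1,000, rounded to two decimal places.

Standard total = 87,500; weights = 0.3280, 0.2377, 0.2674, 0.1669.
District 4: 0.3280×16.47 + 0.2377×53.43 + 0.2674×122.74 + 0.1669×372.44 = 113.0717 per 1,000.
District 6: 0.3280×15.02 + 0.2377×49.93 + 0.2674×107.05 + 0.1669×265.16 = 89.6677 per 1,000.
Difference = 113.0717 − 89.6677 = 23.4040.

23.40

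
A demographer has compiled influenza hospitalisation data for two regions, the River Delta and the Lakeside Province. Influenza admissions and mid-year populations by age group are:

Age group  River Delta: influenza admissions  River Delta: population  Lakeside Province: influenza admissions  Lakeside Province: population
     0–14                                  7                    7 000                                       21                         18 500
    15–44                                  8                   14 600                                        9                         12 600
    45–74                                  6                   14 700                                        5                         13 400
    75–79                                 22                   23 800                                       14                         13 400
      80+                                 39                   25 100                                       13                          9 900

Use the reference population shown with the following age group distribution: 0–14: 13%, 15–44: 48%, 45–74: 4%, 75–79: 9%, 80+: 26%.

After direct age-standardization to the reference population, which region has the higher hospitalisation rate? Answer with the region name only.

Age-specific rates per 100 000 for the River Delta: 100.00, 54.79, 40.82, 92.44, 155.38.
For the Lakeside Province: 113.51, 71.43, 37.31, 104.48, 131.31.
Standard weights: 0.13, 0.48, 0.04, 0.09, 0.26.
The River Delta: 0.1300×100.00 + 0.4800×54.79 + 0.0400×40.82 + 0.0900×92.44 + 0.2600×155.38 = 89.6518 per 100 000.
The Lakeside Province: 0.1300×113.51 + 0.4800×71.43 + 0.0400×37.31 + 0.0900×104.48 + 0.2600×131.31 = 94.0794 per 100 000.
The crude rates (96.24 vs 91.45) would put the River Delta higher, but that reflects its age composition; once standardized to a common age structure, the Lakeside Province has the higher underlying rate.

Lakeside Province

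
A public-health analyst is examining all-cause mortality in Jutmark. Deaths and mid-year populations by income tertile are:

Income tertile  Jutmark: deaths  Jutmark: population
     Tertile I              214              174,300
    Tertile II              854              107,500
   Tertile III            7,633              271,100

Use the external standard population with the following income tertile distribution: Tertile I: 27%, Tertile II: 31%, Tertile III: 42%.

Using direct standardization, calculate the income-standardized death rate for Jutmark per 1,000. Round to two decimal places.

Income-specific rates per 1,000 for Jutmark: 1.228, 7.944, 28.156.
Standard weights: 0.27, 0.31, 0.42.
Standardized rate: 0.2700×1.228 + 0.3100×7.944 + 0.4200×28.156 = 14.6196 per 1,000.

14.62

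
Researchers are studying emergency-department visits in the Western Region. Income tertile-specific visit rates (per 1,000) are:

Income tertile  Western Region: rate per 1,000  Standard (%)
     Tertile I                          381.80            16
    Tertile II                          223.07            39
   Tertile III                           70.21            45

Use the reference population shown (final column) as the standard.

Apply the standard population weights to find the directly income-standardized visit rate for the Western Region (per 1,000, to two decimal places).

179.68

Standard weights: 0.16, 0.39, 0.45.
Standardized rate: 0.1600×381.80 + 0.3900×223.07 + 0.4500×70.21 = 179.6798 per 1,000.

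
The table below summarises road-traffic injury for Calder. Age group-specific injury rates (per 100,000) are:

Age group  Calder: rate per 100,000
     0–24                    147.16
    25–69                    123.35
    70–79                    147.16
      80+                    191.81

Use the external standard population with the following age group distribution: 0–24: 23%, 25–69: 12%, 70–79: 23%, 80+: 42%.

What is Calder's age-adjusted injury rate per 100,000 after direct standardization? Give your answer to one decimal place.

163.1

Standard weights: 0.23, 0.12, 0.23, 0.42.
Standardized rate: 0.2300×147.16 + 0.1200×123.35 + 0.2300×147.16 + 0.4200×191.81 = 163.0558 per 100,000.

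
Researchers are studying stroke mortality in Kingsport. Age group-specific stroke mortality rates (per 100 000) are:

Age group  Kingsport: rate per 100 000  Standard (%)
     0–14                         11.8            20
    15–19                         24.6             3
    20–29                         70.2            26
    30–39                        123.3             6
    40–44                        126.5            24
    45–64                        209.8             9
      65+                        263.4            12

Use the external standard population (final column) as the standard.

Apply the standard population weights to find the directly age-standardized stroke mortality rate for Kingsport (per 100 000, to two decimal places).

109.60

Standard weights: 0.20, 0.03, 0.26, 0.06, 0.24, 0.09, 0.12.
Standardized rate: 0.2000×11.8 + 0.0300×24.6 + 0.2600×70.2 + 0.0600×123.3 + 0.2400×126.5 + 0.0900×209.8 + 0.1200×263.4 = 109.5980 per 100 000.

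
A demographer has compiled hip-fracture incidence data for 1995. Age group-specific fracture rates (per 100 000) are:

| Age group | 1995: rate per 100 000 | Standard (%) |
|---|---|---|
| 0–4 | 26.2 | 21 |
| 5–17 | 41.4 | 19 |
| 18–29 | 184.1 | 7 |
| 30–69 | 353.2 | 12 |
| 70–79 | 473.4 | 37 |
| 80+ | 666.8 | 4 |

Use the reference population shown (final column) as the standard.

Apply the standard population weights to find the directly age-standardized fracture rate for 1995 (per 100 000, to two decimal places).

270.47

Standard weights: 0.21, 0.19, 0.07, 0.12, 0.37, 0.04.
Standardized rate: 0.2100×26.2 + 0.1900×41.4 + 0.0700×184.1 + 0.1200×353.2 + 0.3700×473.4 + 0.0400×666.8 = 270.4690 per 100 000.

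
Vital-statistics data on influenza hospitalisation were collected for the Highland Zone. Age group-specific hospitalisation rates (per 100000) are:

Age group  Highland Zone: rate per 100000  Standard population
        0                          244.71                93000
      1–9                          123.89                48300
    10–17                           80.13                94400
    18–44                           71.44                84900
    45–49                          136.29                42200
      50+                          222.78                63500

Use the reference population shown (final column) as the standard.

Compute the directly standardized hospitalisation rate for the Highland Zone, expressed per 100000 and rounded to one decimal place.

Standard total = 426300; weights = 0.2182, 0.1133, 0.2214, 0.1992, 0.0990, 0.1490.
Standardized rate: 0.2182×244.71 + 0.1133×123.89 + 0.2214×80.13 + 0.1992×71.44 + 0.0990×136.29 + 0.1490×222.78 = 146.0695 per 100000.

146.1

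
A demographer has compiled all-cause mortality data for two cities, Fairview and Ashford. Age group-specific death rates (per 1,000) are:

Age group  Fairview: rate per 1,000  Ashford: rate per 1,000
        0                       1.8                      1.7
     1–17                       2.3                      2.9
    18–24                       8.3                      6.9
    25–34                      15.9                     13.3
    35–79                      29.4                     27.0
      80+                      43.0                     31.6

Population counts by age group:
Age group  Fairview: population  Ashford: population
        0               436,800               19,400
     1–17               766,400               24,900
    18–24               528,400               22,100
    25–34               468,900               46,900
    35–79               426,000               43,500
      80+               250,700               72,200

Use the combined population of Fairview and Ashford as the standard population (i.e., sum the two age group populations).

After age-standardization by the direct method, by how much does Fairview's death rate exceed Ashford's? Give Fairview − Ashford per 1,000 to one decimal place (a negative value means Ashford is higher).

2.1

Combined standard total = 3,106,200; weights = 0.1469, 0.2547, 0.1772, 0.1661, 0.1511, 0.1040.
Fairview: 0.1469×1.8 + 0.2547×2.3 + 0.1772×8.3 + 0.1661×15.9 + 0.1511×29.4 + 0.1040×43.0 = 13.8753 per 1,000.
Ashford: 0.1469×1.7 + 0.2547×2.9 + 0.1772×6.9 + 0.1661×13.3 + 0.1511×27.0 + 0.1040×31.6 = 11.7858 per 1,000.
Difference = 13.8753 − 11.7858 = 2.0895.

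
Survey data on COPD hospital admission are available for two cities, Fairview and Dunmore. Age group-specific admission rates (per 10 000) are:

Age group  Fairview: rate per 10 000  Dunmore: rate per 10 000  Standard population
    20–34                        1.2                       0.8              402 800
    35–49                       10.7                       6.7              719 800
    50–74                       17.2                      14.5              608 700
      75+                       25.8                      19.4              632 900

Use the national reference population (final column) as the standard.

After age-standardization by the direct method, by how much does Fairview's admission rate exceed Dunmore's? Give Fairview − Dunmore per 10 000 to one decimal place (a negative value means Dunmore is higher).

Standard total = 2 364 200; weights = 0.1704, 0.3045, 0.2575, 0.2677.
Fairview: 0.1704×1.2 + 0.3045×10.7 + 0.2575×17.2 + 0.2677×25.8 = 14.7973 per 10 000.
Dunmore: 0.1704×0.8 + 0.3045×6.7 + 0.2575×14.5 + 0.2677×19.4 = 11.1028 per 10 000.
Difference = 14.7973 − 11.1028 = 3.6944.

3.7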